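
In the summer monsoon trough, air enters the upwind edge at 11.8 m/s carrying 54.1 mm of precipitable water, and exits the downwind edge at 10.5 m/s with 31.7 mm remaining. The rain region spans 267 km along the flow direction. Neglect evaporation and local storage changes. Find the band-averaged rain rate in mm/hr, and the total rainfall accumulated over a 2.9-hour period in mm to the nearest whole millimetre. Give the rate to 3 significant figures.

Column moisture flux per unit crosswind length is F = V × PW.
Inflow: F_in = 11.8 × 54.1 = 638.38 mm·m/s
Outflow: F_out = 10.5 × 31.7 = 332.85 mm·m/s
Steady-state rate R = (F_in − F_out)/L = (638.38 − 332.85) / 267000 m = 1.144e-03 mm/s.
R = 1.144e-03 × 3600 = 4.12 mm/hr.
Over 2.9 h: total = 4.12 × 2.9 = 11.948 ≈ 12 mm.

R ≈ 4.12 mm/hr; total ≈ 12 mm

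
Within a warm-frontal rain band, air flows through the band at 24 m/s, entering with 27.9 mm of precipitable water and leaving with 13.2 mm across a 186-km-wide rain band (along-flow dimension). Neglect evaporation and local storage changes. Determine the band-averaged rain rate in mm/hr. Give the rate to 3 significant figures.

Column moisture flux per unit crosswind length is F = V × PW.
Inflow: F_in = 24 × 27.9 = 669.6 mm·m/s
Outflow: F_out = 24 × 13.2 = 316.8 mm·m/s
Steady-state rate R = (F_in − F_out)/L = (669.6 − 316.8) / 186000 m = 1.897e-03 mm/s.
R = 1.897e-03 × 3600 = 6.83 mm/hr.

R ≈ 6.83 mm/hr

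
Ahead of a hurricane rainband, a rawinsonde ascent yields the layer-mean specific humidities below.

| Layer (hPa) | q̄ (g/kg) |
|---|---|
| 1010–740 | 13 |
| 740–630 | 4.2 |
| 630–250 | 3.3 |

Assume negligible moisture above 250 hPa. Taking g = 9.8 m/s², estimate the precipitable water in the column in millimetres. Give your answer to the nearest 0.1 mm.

PW ≈ 53.3 mm

Precipitable water is the column-integrated vapour mass per unit area: PW = (1/g) Σ q̄ Δp, with q in kg/kg and Δp in Pa (1 kg/m² of water = 1 mm).
Layer 1010–740 hPa: Δp = 270 hPa = 27000 Pa, q̄ = 0.013 kg/kg → 0.013 × 27000 / 9.8 = 35.82 mm
Layer 740–630 hPa: Δp = 110 hPa = 11000 Pa, q̄ = 0.0042 kg/kg → 0.0042 × 11000 / 9.8 = 4.71 mm
Layer 630–250 hPa: Δp = 380 hPa = 38000 Pa, q̄ = 0.0033 kg/kg → 0.0033 × 38000 / 9.8 = 12.80 mm
PW = 35.82 + 4.71 + 12.80 = 53.33 ≈ 53.3 mm.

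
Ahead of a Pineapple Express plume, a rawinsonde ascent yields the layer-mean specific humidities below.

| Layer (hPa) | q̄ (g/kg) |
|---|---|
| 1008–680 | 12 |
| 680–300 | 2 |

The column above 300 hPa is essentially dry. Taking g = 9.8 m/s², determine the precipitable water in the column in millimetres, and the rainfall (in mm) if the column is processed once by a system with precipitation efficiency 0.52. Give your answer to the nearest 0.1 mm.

PW ≈ 47.9 mm; rainfall ≈ 24.9 mm

Precipitable water is the column-integrated vapour mass per unit area: PW = (1/g) Σ q̄ Δp, with q in kg/kg and Δp in Pa (1 kg/m² of water = 1 mm).
Layer 1008–680 hPa: Δp = 328 hPa = 32800 Pa, q̄ = 0.012 kg/kg → 0.012 × 32800 / 9.8 = 40.16 mm
Layer 680–300 hPa: Δp = 380 hPa = 38000 Pa, q̄ = 0.002 kg/kg → 0.002 × 38000 / 9.8 = 7.76 mm
PW = 40.16 + 7.76 = 47.92 ≈ 47.9 mm.
Rainfall = ε × PW = 0.52 × 47.9 = 24.9 mm.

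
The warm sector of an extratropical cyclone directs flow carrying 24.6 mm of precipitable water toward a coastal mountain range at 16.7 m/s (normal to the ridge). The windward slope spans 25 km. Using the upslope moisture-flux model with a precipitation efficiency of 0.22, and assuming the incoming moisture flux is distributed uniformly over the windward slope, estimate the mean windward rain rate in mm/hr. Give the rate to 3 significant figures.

Incoming column moisture flux per unit ridge length: F = V × PW = 16.7 × 24.6 = 410.82 mm·m/s.
Spread over the 25 km slope with efficiency ε = 0.22: R = ε·F/W = 0.22 × 410.82 / 25000 m = 3.615e-03 mm/s.
R = 3.615e-03 × 3600 = 13.0 mm/hr.

R ≈ 13.0 mm/hr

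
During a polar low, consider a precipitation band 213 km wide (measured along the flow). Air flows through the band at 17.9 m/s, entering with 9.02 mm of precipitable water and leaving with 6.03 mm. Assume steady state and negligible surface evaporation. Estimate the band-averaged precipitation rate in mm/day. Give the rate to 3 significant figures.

Column moisture flux per unit crosswind length is F = V × PW.
Inflow: F_in = 17.9 × 9.02 = 161.458 mm·m/s
Outflow: F_out = 17.9 × 6.03 = 107.937 mm·m/s
Steady-state rate R = (F_in − F_out)/L = (161.458 − 107.937) / 213000 m = 2.513e-04 mm/s.
R = 2.513e-04 × 3600 × 24 = 21.7 mm/day.

R ≈ 21.7 mm/day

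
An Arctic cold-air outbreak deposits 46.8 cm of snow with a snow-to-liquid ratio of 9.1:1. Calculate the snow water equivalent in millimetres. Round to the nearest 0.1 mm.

SWE ≈ 51.4 mm

SWE = snow depth / ratio = 46.8 cm / 9.1 = 5.143 cm = 51.4 mm.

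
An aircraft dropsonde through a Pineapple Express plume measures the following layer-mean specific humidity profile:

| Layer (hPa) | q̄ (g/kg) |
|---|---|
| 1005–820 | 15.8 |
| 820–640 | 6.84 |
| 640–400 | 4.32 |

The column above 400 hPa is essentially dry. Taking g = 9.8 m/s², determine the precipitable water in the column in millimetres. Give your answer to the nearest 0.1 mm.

Precipitable water is the column-integrated vapour mass per unit area: PW = (1/g) Σ q̄ Δp, with q in kg/kg and Δp in Pa (1 kg/m² of water = 1 mm).
Layer 1005–820 hPa: Δp = 185 hPa = 18500 Pa, q̄ = 0.0158 kg/kg → 0.0158 × 18500 / 9.8 = 29.83 mm
Layer 820–640 hPa: Δp = 180 hPa = 18000 Pa, q̄ = 0.00684 kg/kg → 0.00684 × 18000 / 9.8 = 12.56 mm
Layer 640–400 hPa: Δp = 240 hPa = 24000 Pa, q̄ = 0.00432 kg/kg → 0.00432 × 24000 / 9.8 = 10.58 mm
PW = 29.83 + 12.56 + 10.58 = 52.97 ≈ 53.0 mm.

PW ≈ 53.0 mm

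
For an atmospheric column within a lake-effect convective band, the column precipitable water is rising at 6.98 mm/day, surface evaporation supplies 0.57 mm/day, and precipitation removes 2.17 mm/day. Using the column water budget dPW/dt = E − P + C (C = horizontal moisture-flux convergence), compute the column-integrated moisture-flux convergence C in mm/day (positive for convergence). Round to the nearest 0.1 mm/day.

C ≈ 8.6 mm/day

dPW/dt = +6.98 mm/day.
C = dPW/dt − E + P = (+6.98) − 0.57 + 2.17 = 8.6 mm/day.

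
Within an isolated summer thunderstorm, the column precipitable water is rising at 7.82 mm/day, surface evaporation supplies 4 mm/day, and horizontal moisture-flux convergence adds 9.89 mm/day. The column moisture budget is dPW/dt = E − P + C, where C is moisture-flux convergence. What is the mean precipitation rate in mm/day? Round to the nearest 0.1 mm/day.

P ≈ 6.1 mm/day

dPW/dt = +7.82 mm/day.
P = E + C − dPW/dt = 4 + (9.89) − (+7.82) = 6.1 mm/day.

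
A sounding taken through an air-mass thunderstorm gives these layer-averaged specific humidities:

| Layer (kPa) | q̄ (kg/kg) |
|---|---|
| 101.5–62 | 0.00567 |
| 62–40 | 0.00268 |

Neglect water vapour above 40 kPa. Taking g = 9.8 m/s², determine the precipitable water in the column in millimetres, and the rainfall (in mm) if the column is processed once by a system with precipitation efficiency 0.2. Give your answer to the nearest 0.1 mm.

Precipitable water is the column-integrated vapour mass per unit area: PW = (1/g) Σ q̄ Δp, with q in kg/kg and Δp in Pa (1 kg/m² of water = 1 mm).
Layer 101.5–62 kPa: Δp = 395 hPa = 39500 Pa, q̄ = 0.00567 kg/kg → 0.00567 × 39500 / 9.8 = 22.85 mm
Layer 62–40 kPa: Δp = 220 hPa = 22000 Pa, q̄ = 0.00268 kg/kg → 0.00268 × 22000 / 9.8 = 6.02 mm
PW = 22.85 + 6.02 = 28.87 ≈ 28.9 mm.
Rainfall = ε × PW = 0.2 × 28.9 = 5.8 mm.

PW ≈ 28.9 mm; rainfall ≈ 5.8 mm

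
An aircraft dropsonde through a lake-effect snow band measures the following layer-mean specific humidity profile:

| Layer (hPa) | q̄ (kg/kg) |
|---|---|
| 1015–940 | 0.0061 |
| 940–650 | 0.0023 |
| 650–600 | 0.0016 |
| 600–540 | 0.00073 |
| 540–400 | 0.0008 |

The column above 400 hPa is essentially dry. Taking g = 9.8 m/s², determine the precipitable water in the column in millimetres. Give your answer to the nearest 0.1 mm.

PW ≈ 13.9 mm

Precipitable water is the column-integrated vapour mass per unit area: PW = (1/g) Σ q̄ Δp, with q in kg/kg and Δp in Pa (1 kg/m² of water = 1 mm).
Layer 1015–940 hPa: Δp = 75 hPa = 7500 Pa, q̄ = 0.0061 kg/kg → 0.0061 × 7500 / 9.8 = 4.67 mm
Layer 940–650 hPa: Δp = 290 hPa = 29000 Pa, q̄ = 0.0023 kg/kg → 0.0023 × 29000 / 9.8 = 6.81 mm
Layer 650–600 hPa: Δp = 50 hPa = 5000 Pa, q̄ = 0.0016 kg/kg → 0.0016 × 5000 / 9.8 = 0.82 mm
Layer 600–540 hPa: Δp = 60 hPa = 6000 Pa, q̄ = 0.00073 kg/kg → 0.00073 × 6000 / 9.8 = 0.45 mm
Layer 540–400 hPa: Δp = 140 hPa = 14000 Pa, q̄ = 0.0008 kg/kg → 0.0008 × 14000 / 9.8 = 1.14 mm
PW = 4.67 + 6.81 + 0.82 + 0.45 + 1.14 = 13.89 ≈ 13.9 mm.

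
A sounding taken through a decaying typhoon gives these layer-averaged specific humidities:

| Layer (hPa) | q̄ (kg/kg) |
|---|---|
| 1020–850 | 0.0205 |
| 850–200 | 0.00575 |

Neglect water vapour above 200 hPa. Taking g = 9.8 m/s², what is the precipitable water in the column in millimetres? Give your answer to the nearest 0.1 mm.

PW ≈ 73.7 mm

Precipitable water is the column-integrated vapour mass per unit area: PW = (1/g) Σ q̄ Δp, with q in kg/kg and Δp in Pa (1 kg/m² of water = 1 mm).
Layer 1020–850 hPa: Δp = 170 hPa = 17000 Pa, q̄ = 0.0205 kg/kg → 0.0205 × 17000 / 9.8 = 35.56 mm
Layer 850–200 hPa: Δp = 650 hPa = 65000 Pa, q̄ = 0.00575 kg/kg → 0.00575 × 65000 / 9.8 = 38.14 mm
PW = 35.56 + 38.14 = 73.70 ≈ 73.7 mm.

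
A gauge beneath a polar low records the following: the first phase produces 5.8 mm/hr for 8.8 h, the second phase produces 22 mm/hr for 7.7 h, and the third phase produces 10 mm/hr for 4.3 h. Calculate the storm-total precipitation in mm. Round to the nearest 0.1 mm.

total ≈ 263.4 mm

Total = Σ Rᵢ Δtᵢ = 5.8 × 8.8 + 22 × 7.7 + 10 × 4.3
      = 51.04 + 169.4 + 43 = 263.4 mm.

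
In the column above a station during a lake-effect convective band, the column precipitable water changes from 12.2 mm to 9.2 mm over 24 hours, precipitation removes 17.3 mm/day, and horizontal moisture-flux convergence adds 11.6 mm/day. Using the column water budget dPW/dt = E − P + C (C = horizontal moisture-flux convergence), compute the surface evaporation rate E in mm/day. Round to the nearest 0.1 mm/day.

E ≈ 2.7 mm/day

dPW/dt = (9.2 − 12.2) mm / (24/24 day) = -3.000 mm/day.
E = dPW/dt + P − C = (-3.000) + 17.3 − (11.6) = 2.7 mm/day.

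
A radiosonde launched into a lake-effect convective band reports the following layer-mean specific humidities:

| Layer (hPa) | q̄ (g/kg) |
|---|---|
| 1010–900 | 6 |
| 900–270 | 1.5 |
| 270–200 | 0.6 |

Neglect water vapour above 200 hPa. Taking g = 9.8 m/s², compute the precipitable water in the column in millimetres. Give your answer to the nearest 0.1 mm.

PW ≈ 16.8 mm

Precipitable water is the column-integrated vapour mass per unit area: PW = (1/g) Σ q̄ Δp, with q in kg/kg and Δp in Pa (1 kg/m² of water = 1 mm).
Layer 1010–900 hPa: Δp = 110 hPa = 11000 Pa, q̄ = 0.006 kg/kg → 0.006 × 11000 / 9.8 = 6.73 mm
Layer 900–270 hPa: Δp = 630 hPa = 63000 Pa, q̄ = 0.0015 kg/kg → 0.0015 × 63000 / 9.8 = 9.64 mm
Layer 270–200 hPa: Δp = 70 hPa = 7000 Pa, q̄ = 0.0006 kg/kg → 0.0006 × 7000 / 9.8 = 0.43 mm
PW = 6.73 + 9.64 + 0.43 = 16.80 ≈ 16.8 mm.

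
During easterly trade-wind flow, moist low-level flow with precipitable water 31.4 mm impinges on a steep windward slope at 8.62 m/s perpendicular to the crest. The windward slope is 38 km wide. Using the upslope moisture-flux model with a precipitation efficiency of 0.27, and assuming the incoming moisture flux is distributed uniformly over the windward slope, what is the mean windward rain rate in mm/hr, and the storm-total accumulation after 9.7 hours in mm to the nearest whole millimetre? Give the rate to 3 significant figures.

R ≈ 6.92 mm/hr; total ≈ 67 mm

Incoming column moisture flux per unit ridge length: F = V × PW = 8.62 × 31.4 = 270.668 mm·m/s.
Spread over the 38 km slope with efficiency ε = 0.27: R = ε·F/W = 0.27 × 270.668 / 38000 m = 1.923e-03 mm/s.
R = 1.923e-03 × 3600 = 6.92 mm/hr.
Over 9.7 h: total = 6.92 × 9.7 = 67.124 ≈ 67 mm.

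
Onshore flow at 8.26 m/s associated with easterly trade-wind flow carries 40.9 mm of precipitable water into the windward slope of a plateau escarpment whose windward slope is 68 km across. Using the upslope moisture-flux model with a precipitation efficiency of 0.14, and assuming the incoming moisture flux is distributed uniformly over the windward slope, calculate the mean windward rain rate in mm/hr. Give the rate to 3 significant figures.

Incoming column moisture flux per unit ridge length: F = V × PW = 8.26 × 40.9 = 337.834 mm·m/s.
Spread over the 68 km slope with efficiency ε = 0.14: R = ε·F/W = 0.14 × 337.834 / 68000 m = 6.955e-04 mm/s.
R = 6.955e-04 × 3600 = 2.50 mm/hr.

R ≈ 2.50 mm/hr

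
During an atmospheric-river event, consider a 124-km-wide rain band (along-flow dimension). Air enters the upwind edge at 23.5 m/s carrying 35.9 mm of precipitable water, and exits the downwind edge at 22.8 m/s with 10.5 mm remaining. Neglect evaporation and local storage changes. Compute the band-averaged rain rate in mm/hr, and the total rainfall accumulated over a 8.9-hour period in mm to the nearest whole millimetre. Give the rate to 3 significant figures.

Column moisture flux per unit crosswind length is F = V × PW.
Inflow: F_in = 23.5 × 35.9 = 843.65 mm·m/s
Outflow: F_out = 22.8 × 10.5 = 239.4 mm·m/s
Steady-state rate R = (F_in − F_out)/L = (843.65 − 239.4) / 124000 m = 4.873e-03 mm/s.
R = 4.873e-03 × 3600 = 17.5 mm/hr.
Over 8.9 h: total = 17.5 × 8.9 = 155.75 ≈ 156 mm.

R ≈ 17.5 mm/hr; total ≈ 156 mm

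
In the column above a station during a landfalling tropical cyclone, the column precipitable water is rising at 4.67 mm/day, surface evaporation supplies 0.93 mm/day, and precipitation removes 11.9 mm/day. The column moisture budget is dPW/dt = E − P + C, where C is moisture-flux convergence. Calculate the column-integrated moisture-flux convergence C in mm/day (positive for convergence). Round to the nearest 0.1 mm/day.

dPW/dt = +4.67 mm/day.
C = dPW/dt − E + P = (+4.67) − 0.93 + 11.9 = 15.6 mm/day.

C ≈ 15.6 mm/day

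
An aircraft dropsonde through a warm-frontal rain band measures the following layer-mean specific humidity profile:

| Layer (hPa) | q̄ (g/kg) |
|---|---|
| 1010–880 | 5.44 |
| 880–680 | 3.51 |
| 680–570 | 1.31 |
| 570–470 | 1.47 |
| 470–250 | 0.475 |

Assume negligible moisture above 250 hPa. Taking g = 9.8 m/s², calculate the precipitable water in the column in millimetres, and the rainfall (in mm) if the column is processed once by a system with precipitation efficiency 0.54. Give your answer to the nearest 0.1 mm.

PW ≈ 18.4 mm; rainfall ≈ 9.9 mm

Precipitable water is the column-integrated vapour mass per unit area: PW = (1/g) Σ q̄ Δp, with q in kg/kg and Δp in Pa (1 kg/m² of water = 1 mm).
Layer 1010–880 hPa: Δp = 130 hPa = 13000 Pa, q̄ = 0.00544 kg/kg → 0.00544 × 13000 / 9.8 = 7.22 mm
Layer 880–680 hPa: Δp = 200 hPa = 20000 Pa, q̄ = 0.00351 kg/kg → 0.00351 × 20000 / 9.8 = 7.16 mm
Layer 680–570 hPa: Δp = 110 hPa = 11000 Pa, q̄ = 0.00131 kg/kg → 0.00131 × 11000 / 9.8 = 1.47 mm
Layer 570–470 hPa: Δp = 100 hPa = 10000 Pa, q̄ = 0.00147 kg/kg → 0.00147 × 10000 / 9.8 = 1.50 mm
Layer 470–250 hPa: Δp = 220 hPa = 22000 Pa, q̄ = 0.000475 kg/kg → 0.000475 × 22000 / 9.8 = 1.07 mm
PW = 7.22 + 7.16 + 1.47 + 1.50 + 1.07 = 18.42 ≈ 18.4 mm.
Rainfall = ε × PW = 0.54 × 18.4 = 9.9 mm.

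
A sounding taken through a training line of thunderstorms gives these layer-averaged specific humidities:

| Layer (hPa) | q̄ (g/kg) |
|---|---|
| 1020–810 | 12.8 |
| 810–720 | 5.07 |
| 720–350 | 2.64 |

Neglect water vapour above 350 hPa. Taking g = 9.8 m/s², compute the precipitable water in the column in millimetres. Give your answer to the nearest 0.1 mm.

Precipitable water is the column-integrated vapour mass per unit area: PW = (1/g) Σ q̄ Δp, with q in kg/kg and Δp in Pa (1 kg/m² of water = 1 mm).
Layer 1020–810 hPa: Δp = 210 hPa = 21000 Pa, q̄ = 0.0128 kg/kg → 0.0128 × 21000 / 9.8 = 27.43 mm
Layer 810–720 hPa: Δp = 90 hPa = 9000 Pa, q̄ = 0.00507 kg/kg → 0.00507 × 9000 / 9.8 = 4.66 mm
Layer 720–350 hPa: Δp = 370 hPa = 37000 Pa, q̄ = 0.00264 kg/kg → 0.00264 × 37000 / 9.8 = 9.97 mm
PW = 27.43 + 4.66 + 9.97 = 42.06 ≈ 42.1 mm.

PW ≈ 42.1 mm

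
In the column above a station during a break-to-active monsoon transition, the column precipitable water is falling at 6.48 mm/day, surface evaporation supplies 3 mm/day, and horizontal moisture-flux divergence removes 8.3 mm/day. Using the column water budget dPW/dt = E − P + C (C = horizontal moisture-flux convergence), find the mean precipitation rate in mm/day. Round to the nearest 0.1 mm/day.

P ≈ 1.2 mm/day

dPW/dt = -6.48 mm/day.
P = E + C − dPW/dt = 3 + (-8.3) − (-6.48) = 1.2 mm/day.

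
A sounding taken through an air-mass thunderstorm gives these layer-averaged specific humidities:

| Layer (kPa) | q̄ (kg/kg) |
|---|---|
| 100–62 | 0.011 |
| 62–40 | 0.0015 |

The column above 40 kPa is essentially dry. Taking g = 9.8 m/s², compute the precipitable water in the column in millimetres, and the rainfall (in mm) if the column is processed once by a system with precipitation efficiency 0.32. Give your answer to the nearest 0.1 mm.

Precipitable water is the column-integrated vapour mass per unit area: PW = (1/g) Σ q̄ Δp, with q in kg/kg and Δp in Pa (1 kg/m² of water = 1 mm).
Layer 100–62 kPa: Δp = 380 hPa = 38000 Pa, q̄ = 0.011 kg/kg → 0.011 × 38000 / 9.8 = 42.65 mm
Layer 62–40 kPa: Δp = 220 hPa = 22000 Pa, q̄ = 0.0015 kg/kg → 0.0015 × 22000 / 9.8 = 3.37 mm
PW = 42.65 + 3.37 = 46.02 ≈ 46.0 mm.
Rainfall = ε × PW = 0.32 × 46.0 = 14.7 mm.

PW ≈ 46.0 mm; rainfall ≈ 14.7 mm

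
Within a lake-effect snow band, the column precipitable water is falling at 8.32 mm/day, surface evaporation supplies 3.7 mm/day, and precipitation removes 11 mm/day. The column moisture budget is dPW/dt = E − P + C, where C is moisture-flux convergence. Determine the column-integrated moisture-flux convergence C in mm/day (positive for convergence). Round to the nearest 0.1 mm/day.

dPW/dt = -8.32 mm/day.
C = dPW/dt − E + P = (-8.32) − 3.7 + 11 = -1.0 mm/day.

C ≈ -1.0 mm/day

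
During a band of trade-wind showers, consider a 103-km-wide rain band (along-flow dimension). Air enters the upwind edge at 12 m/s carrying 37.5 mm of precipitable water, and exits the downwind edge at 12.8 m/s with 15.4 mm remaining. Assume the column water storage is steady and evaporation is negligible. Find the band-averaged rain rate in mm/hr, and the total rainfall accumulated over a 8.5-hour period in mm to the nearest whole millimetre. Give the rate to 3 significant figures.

R ≈ 8.84 mm/hr; total ≈ 75 mm

Column moisture flux per unit crosswind length is F = V × PW.
Inflow: F_in = 12 × 37.5 = 450 mm·m/s
Outflow: F_out = 12.8 × 15.4 = 197.12 mm·m/s
Steady-state rate R = (F_in − F_out)/L = (450 − 197.12) / 103000 m = 2.455e-03 mm/s.
R = 2.455e-03 × 3600 = 8.84 mm/hr.
Over 8.5 h: total = 8.84 × 8.5 = 75.14 ≈ 75 mm.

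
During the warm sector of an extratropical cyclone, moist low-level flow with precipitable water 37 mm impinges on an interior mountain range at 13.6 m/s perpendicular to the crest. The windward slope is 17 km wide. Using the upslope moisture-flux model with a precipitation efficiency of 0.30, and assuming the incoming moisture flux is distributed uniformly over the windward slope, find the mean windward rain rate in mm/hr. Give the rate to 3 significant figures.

R ≈ 32.0 mm/hr

Incoming column moisture flux per unit ridge length: F = V × PW = 13.6 × 37 = 503.2 mm·m/s.
Spread over the 17 km slope with efficiency ε = 0.30: R = ε·F/W = 0.30 × 503.2 / 17000 m = 8.880e-03 mm/s.
R = 8.880e-03 × 3600 = 32.0 mm/hr.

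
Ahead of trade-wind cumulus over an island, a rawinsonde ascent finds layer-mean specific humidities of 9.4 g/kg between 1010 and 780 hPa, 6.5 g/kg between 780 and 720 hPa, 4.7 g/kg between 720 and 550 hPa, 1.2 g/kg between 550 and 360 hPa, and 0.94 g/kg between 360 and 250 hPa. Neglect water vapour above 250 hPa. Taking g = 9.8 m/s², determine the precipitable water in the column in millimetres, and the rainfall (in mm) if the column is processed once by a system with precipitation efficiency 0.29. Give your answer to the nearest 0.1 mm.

Precipitable water is the column-integrated vapour mass per unit area: PW = (1/g) Σ q̄ Δp, with q in kg/kg and Δp in Pa (1 kg/m² of water = 1 mm).
Layer 1010–780 hPa: Δp = 230 hPa = 23000 Pa, q̄ = 0.0094 kg/kg → 0.0094 × 23000 / 9.8 = 22.06 mm
Layer 780–720 hPa: Δp = 60 hPa = 6000 Pa, q̄ = 0.0065 kg/kg → 0.0065 × 6000 / 9.8 = 3.98 mm
Layer 720–550 hPa: Δp = 170 hPa = 17000 Pa, q̄ = 0.0047 kg/kg → 0.0047 × 17000 / 9.8 = 8.15 mm
Layer 550–360 hPa: Δp = 190 hPa = 19000 Pa, q̄ = 0.0012 kg/kg → 0.0012 × 19000 / 9.8 = 2.33 mm
Layer 360–250 hPa: Δp = 110 hPa = 11000 Pa, q̄ = 0.00094 kg/kg → 0.00094 × 11000 / 9.8 = 1.06 mm
PW = 22.06 + 3.98 + 8.15 + 2.33 + 1.06 = 37.58 ≈ 37.6 mm.
Rainfall = ε × PW = 0.29 × 37.6 = 10.9 mm.

PW ≈ 37.6 mm; rainfall ≈ 10.9 mm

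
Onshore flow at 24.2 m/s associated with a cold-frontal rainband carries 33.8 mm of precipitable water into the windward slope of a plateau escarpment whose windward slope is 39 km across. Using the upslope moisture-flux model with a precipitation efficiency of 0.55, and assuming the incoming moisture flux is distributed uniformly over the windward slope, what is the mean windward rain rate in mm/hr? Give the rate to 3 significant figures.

R ≈ 41.5 mm/hr

Incoming column moisture flux per unit ridge length: F = V × PW = 24.2 × 33.8 = 817.96 mm·m/s.
Spread over the 39 km slope with efficiency ε = 0.55: R = ε·F/W = 0.55 × 817.96 / 39000 m = 1.154e-02 mm/s.
R = 1.154e-02 × 3600 = 41.5 mm/hr.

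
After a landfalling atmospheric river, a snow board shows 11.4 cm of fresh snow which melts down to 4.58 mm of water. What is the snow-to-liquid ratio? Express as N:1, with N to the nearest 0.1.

ratio ≈ 24.9

Ratio = snow depth / SWE = 114 mm / 4.58 mm = 24.9, i.e. 24.9:1.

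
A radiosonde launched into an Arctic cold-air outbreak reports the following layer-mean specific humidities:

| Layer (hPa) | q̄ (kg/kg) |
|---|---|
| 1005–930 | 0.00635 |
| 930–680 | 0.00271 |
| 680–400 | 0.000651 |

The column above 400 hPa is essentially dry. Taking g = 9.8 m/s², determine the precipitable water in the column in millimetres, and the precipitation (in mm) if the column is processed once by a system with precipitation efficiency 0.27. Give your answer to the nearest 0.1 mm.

Precipitable water is the column-integrated vapour mass per unit area: PW = (1/g) Σ q̄ Δp, with q in kg/kg and Δp in Pa (1 kg/m² of water = 1 mm).
Layer 1005–930 hPa: Δp = 75 hPa = 7500 Pa, q̄ = 0.00635 kg/kg → 0.00635 × 7500 / 9.8 = 4.86 mm
Layer 930–680 hPa: Δp = 250 hPa = 25000 Pa, q̄ = 0.00271 kg/kg → 0.00271 × 25000 / 9.8 = 6.91 mm
Layer 680–400 hPa: Δp = 280 hPa = 28000 Pa, q̄ = 0.000651 kg/kg → 0.000651 × 28000 / 9.8 = 1.86 mm
PW = 4.86 + 6.91 + 1.86 = 13.63 ≈ 13.6 mm.
Precipitation = ε × PW = 0.27 × 13.6 = 3.7 mm.

PW ≈ 13.6 mm; precipitation ≈ 3.7 mm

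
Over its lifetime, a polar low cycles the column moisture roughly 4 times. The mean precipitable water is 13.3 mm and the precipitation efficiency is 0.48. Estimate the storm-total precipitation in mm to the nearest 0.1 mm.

Each cycle deposits ε × PW = 0.48 × 13.3 = 6.384 mm.
Over 4 cycles: 4 × 6.384 = 25.5 mm.

precipitation ≈ 25.5 mm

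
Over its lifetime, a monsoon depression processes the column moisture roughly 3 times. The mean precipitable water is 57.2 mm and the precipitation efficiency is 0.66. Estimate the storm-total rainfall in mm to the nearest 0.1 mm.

rainfall ≈ 113.3 mm

Each cycle deposits ε × PW = 0.66 × 57.2 = 37.752 mm.
Over 3 cycles: 3 × 37.752 = 113.3 mm.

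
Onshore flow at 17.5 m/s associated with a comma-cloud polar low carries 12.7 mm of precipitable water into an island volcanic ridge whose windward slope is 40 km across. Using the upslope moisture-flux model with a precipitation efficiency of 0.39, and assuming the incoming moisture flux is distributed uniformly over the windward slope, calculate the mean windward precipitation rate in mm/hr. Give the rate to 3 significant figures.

Incoming column moisture flux per unit ridge length: F = V × PW = 17.5 × 12.7 = 222.25 mm·m/s.
Spread over the 40 km slope with efficiency ε = 0.39: R = ε·F/W = 0.39 × 222.25 / 40000 m = 2.167e-03 mm/s.
R = 2.167e-03 × 3600 = 7.80 mm/hr.

R ≈ 7.80 mm/hr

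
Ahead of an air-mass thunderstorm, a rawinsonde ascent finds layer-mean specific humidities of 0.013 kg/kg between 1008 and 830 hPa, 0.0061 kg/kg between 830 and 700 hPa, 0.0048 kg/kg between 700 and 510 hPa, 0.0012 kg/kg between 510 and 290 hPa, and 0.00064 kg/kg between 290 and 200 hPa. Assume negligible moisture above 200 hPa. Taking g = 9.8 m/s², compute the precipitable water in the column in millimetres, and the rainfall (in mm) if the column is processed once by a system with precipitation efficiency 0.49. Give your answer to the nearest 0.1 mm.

PW ≈ 44.3 mm; rainfall ≈ 21.7 mm

Precipitable water is the column-integrated vapour mass per unit area: PW = (1/g) Σ q̄ Δp, with q in kg/kg and Δp in Pa (1 kg/m² of water = 1 mm).
Layer 1008–830 hPa: Δp = 178 hPa = 17800 Pa, q̄ = 0.013 kg/kg → 0.013 × 17800 / 9.8 = 23.61 mm
Layer 830–700 hPa: Δp = 130 hPa = 13000 Pa, q̄ = 0.0061 kg/kg → 0.0061 × 13000 / 9.8 = 8.09 mm
Layer 700–510 hPa: Δp = 190 hPa = 19000 Pa, q̄ = 0.0048 kg/kg → 0.0048 × 19000 / 9.8 = 9.31 mm
Layer 510–290 hPa: Δp = 220 hPa = 22000 Pa, q̄ = 0.0012 kg/kg → 0.0012 × 22000 / 9.8 = 2.69 mm
Layer 290–200 hPa: Δp = 90 hPa = 9000 Pa, q̄ = 0.00064 kg/kg → 0.00064 × 9000 / 9.8 = 0.59 mm
PW = 23.61 + 8.09 + 9.31 + 2.69 + 0.59 = 44.29 ≈ 44.3 mm.
Rainfall = ε × PW = 0.49 × 44.3 = 21.7 mm.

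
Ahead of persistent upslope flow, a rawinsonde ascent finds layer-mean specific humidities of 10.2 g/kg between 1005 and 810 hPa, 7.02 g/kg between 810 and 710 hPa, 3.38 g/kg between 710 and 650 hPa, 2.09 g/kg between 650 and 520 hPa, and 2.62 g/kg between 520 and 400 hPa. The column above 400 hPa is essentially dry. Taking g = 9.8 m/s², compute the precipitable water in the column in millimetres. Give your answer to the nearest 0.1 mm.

Precipitable water is the column-integrated vapour mass per unit area: PW = (1/g) Σ q̄ Δp, with q in kg/kg and Δp in Pa (1 kg/m² of water = 1 mm).
Layer 1005–810 hPa: Δp = 195 hPa = 19500 Pa, q̄ = 0.0102 kg/kg → 0.0102 × 19500 / 9.8 = 20.30 mm
Layer 810–710 hPa: Δp = 100 hPa = 10000 Pa, q̄ = 0.00702 kg/kg → 0.00702 × 10000 / 9.8 = 7.16 mm
Layer 710–650 hPa: Δp = 60 hPa = 6000 Pa, q̄ = 0.00338 kg/kg → 0.00338 × 6000 / 9.8 = 2.07 mm
Layer 650–520 hPa: Δp = 130 hPa = 13000 Pa, q̄ = 0.00209 kg/kg → 0.00209 × 13000 / 9.8 = 2.77 mm
Layer 520–400 hPa: Δp = 120 hPa = 12000 Pa, q̄ = 0.00262 kg/kg → 0.00262 × 12000 / 9.8 = 3.21 mm
PW = 20.30 + 7.16 + 2.07 + 2.77 + 3.21 = 35.51 ≈ 35.5 mm.

PW ≈ 35.5 mm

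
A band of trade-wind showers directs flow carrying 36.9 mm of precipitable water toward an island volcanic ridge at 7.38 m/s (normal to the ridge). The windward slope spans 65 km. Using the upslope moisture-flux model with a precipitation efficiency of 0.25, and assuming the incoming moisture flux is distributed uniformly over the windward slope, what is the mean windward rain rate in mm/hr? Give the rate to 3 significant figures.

Incoming column moisture flux per unit ridge length: F = V × PW = 7.38 × 36.9 = 272.322 mm·m/s.
Spread over the 65 km slope with efficiency ε = 0.25: R = ε·F/W = 0.25 × 272.322 / 65000 m = 1.047e-03 mm/s.
R = 1.047e-03 × 3600 = 3.77 mm/hr.

R ≈ 3.77 mm/hr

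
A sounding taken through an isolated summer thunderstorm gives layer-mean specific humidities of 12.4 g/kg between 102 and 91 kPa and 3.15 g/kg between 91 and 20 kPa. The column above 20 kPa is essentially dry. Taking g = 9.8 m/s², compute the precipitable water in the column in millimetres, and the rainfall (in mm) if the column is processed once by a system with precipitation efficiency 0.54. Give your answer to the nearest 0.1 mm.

Precipitable water is the column-integrated vapour mass per unit area: PW = (1/g) Σ q̄ Δp, with q in kg/kg and Δp in Pa (1 kg/m² of water = 1 mm).
Layer 102–91 kPa: Δp = 110 hPa = 11000 Pa, q̄ = 0.0124 kg/kg → 0.0124 × 11000 / 9.8 = 13.92 mm
Layer 91–20 kPa: Δp = 710 hPa = 71000 Pa, q̄ = 0.00315 kg/kg → 0.00315 × 71000 / 9.8 = 22.82 mm
PW = 13.92 + 22.82 = 36.74 ≈ 36.7 mm.
Rainfall = ε × PW = 0.54 × 36.7 = 19.8 mm.

PW ≈ 36.7 mm; rainfall ≈ 19.8 mm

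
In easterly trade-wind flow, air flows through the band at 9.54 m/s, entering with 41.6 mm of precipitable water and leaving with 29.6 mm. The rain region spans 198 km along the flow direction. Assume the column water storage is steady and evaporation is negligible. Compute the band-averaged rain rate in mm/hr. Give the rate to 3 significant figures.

Column moisture flux per unit crosswind length is F = V × PW.
Inflow: F_in = 9.54 × 41.6 = 396.864 mm·m/s
Outflow: F_out = 9.54 × 29.6 = 282.384 mm·m/s
Steady-state rate R = (F_in − F_out)/L = (396.864 − 282.384) / 198000 m = 5.782e-04 mm/s.
R = 5.782e-04 × 3600 = 2.08 mm/hr.

R ≈ 2.08 mm/hr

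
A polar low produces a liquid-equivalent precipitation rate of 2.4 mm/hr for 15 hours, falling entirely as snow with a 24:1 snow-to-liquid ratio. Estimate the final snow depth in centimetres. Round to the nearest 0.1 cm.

snow depth ≈ 86.4 cm

Liquid-equivalent depth = 2.4 × 15 = 36 mm.
Snow depth = 36 mm × 24 = 864 mm = 86.4 cm.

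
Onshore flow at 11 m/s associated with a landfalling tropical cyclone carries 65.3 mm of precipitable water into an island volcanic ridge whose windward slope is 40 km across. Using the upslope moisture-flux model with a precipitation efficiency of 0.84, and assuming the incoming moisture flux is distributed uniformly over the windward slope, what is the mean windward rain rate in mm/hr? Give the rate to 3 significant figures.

Incoming column moisture flux per unit ridge length: F = V × PW = 11 × 65.3 = 718.3 mm·m/s.
Spread over the 40 km slope with efficiency ε = 0.84: R = ε·F/W = 0.84 × 718.3 / 40000 m = 1.508e-02 mm/s.
R = 1.508e-02 × 3600 = 54.3 mm/hr.

R ≈ 54.3 mm/hr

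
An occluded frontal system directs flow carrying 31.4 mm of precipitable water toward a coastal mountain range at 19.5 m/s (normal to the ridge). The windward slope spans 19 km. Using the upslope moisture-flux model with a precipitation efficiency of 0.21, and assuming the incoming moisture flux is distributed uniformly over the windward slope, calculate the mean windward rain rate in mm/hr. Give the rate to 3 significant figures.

Incoming column moisture flux per unit ridge length: F = V × PW = 19.5 × 31.4 = 612.3 mm·m/s.
Spread over the 19 km slope with efficiency ε = 0.21: R = ε·F/W = 0.21 × 612.3 / 19000 m = 6.768e-03 mm/s.
R = 6.768e-03 × 3600 = 24.4 mm/hr.

R ≈ 24.4 mm/hr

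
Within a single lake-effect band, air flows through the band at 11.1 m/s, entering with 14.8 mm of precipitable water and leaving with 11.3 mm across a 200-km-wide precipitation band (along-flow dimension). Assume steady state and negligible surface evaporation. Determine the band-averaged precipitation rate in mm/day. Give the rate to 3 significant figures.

Column moisture flux per unit crosswind length is F = V × PW.
Inflow: F_in = 11.1 × 14.8 = 164.28 mm·m/s
Outflow: F_out = 11.1 × 11.3 = 125.43 mm·m/s
Steady-state rate R = (F_in − F_out)/L = (164.28 − 125.43) / 200000 m = 1.942e-04 mm/s.
R = 1.942e-04 × 3600 × 24 = 16.8 mm/day.

R ≈ 16.8 mm/day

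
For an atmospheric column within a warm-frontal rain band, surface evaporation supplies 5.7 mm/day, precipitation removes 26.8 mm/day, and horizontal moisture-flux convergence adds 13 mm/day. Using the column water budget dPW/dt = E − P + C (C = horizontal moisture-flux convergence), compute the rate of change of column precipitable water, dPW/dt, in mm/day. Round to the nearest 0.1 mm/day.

dPW/dt = E − P + C = 5.7 − 26.8 + (13) = -8.1 mm/day.

dPW/dt ≈ -8.1 mm/day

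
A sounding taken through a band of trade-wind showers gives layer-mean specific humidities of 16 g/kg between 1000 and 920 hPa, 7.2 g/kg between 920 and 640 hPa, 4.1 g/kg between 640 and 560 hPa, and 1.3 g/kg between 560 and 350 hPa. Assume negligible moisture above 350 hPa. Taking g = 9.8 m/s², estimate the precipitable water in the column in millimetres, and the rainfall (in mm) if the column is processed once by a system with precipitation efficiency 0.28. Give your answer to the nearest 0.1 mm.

PW ≈ 39.8 mm; rainfall ≈ 11.1 mm

Precipitable water is the column-integrated vapour mass per unit area: PW = (1/g) Σ q̄ Δp, with q in kg/kg and Δp in Pa (1 kg/m² of water = 1 mm).
Layer 1000–920 hPa: Δp = 80 hPa = 8000 Pa, q̄ = 0.016 kg/kg → 0.016 × 8000 / 9.8 = 13.06 mm
Layer 920–640 hPa: Δp = 280 hPa = 28000 Pa, q̄ = 0.0072 kg/kg → 0.0072 × 28000 / 9.8 = 20.57 mm
Layer 640–560 hPa: Δp = 80 hPa = 8000 Pa, q̄ = 0.0041 kg/kg → 0.0041 × 8000 / 9.8 = 3.35 mm
Layer 560–350 hPa: Δp = 210 hPa = 21000 Pa, q̄ = 0.0013 kg/kg → 0.0013 × 21000 / 9.8 = 2.79 mm
PW = 13.06 + 20.57 + 3.35 + 2.79 = 39.77 ≈ 39.8 mm.
Rainfall = ε × PW = 0.28 × 39.8 = 11.1 mm.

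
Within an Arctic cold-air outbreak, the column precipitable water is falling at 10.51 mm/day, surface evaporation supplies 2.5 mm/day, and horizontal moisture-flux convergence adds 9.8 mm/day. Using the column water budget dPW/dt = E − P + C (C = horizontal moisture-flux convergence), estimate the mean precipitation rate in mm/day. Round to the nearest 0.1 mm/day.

dPW/dt = -10.51 mm/day.
P = E + C − dPW/dt = 2.5 + (9.8) − (-10.51) = 22.8 mm/day.

P ≈ 22.8 mm/day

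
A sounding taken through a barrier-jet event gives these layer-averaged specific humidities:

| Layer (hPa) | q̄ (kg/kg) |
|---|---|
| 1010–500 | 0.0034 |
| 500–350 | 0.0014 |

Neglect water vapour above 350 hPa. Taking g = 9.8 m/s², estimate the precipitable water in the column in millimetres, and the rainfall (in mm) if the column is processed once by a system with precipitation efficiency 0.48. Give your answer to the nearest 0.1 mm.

PW ≈ 19.8 mm; rainfall ≈ 9.5 mm

Precipitable water is the column-integrated vapour mass per unit area: PW = (1/g) Σ q̄ Δp, with q in kg/kg and Δp in Pa (1 kg/m² of water = 1 mm).
Layer 1010–500 hPa: Δp = 510 hPa = 51000 Pa, q̄ = 0.0034 kg/kg → 0.0034 × 51000 / 9.8 = 17.69 mm
Layer 500–350 hPa: Δp = 150 hPa = 15000 Pa, q̄ = 0.0014 kg/kg → 0.0014 × 15000 / 9.8 = 2.14 mm
PW = 17.69 + 2.14 = 19.83 ≈ 19.8 mm.
Rainfall = ε × PW = 0.48 × 19.8 = 9.5 mm.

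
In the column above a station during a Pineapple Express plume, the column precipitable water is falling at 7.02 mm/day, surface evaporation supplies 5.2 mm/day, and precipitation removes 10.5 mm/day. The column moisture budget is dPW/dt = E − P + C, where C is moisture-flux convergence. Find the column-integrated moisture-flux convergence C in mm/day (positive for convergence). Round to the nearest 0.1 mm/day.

C ≈ -1.7 mm/day

dPW/dt = -7.02 mm/day.
C = dPW/dt − E + P = (-7.02) − 5.2 + 10.5 = -1.7 mm/day.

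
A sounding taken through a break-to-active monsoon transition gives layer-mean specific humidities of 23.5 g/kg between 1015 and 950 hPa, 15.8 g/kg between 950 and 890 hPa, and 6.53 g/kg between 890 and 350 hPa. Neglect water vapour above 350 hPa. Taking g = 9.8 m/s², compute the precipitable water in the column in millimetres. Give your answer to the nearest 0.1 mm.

Precipitable water is the column-integrated vapour mass per unit area: PW = (1/g) Σ q̄ Δp, with q in kg/kg and Δp in Pa (1 kg/m² of water = 1 mm).
Layer 1015–950 hPa: Δp = 65 hPa = 6500 Pa, q̄ = 0.0235 kg/kg → 0.0235 × 6500 / 9.8 = 15.59 mm
Layer 950–890 hPa: Δp = 60 hPa = 6000 Pa, q̄ = 0.0158 kg/kg → 0.0158 × 6000 / 9.8 = 9.67 mm
Layer 890–350 hPa: Δp = 540 hPa = 54000 Pa, q̄ = 0.00653 kg/kg → 0.00653 × 54000 / 9.8 = 35.98 mm
PW = 15.59 + 9.67 + 35.98 = 61.24 ≈ 61.2 mm.

PW ≈ 61.2 mm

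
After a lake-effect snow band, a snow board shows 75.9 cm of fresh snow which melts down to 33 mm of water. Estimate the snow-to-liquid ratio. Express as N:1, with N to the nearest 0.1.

Ratio = snow depth / SWE = 759 mm / 33 mm = 23.0, i.e. 23.0:1.

ratio ≈ 23.0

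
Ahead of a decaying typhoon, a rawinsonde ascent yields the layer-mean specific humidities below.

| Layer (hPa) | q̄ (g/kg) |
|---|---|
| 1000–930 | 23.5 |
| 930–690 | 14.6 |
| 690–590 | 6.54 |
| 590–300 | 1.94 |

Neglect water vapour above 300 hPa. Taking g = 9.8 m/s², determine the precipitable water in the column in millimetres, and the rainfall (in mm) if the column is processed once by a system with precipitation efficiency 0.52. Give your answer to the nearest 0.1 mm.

Precipitable water is the column-integrated vapour mass per unit area: PW = (1/g) Σ q̄ Δp, with q in kg/kg and Δp in Pa (1 kg/m² of water = 1 mm).
Layer 1000–930 hPa: Δp = 70 hPa = 7000 Pa, q̄ = 0.0235 kg/kg → 0.0235 × 7000 / 9.8 = 16.79 mm
Layer 930–690 hPa: Δp = 240 hPa = 24000 Pa, q̄ = 0.0146 kg/kg → 0.0146 × 24000 / 9.8 = 35.76 mm
Layer 690–590 hPa: Δp = 100 hPa = 10000 Pa, q̄ = 0.00654 kg/kg → 0.00654 × 10000 / 9.8 = 6.67 mm
Layer 590–300 hPa: Δp = 290 hPa = 29000 Pa, q̄ = 0.00194 kg/kg → 0.00194 × 29000 / 9.8 = 5.74 mm
PW = 16.79 + 35.76 + 6.67 + 5.74 = 64.96 ≈ 65.0 mm.
Rainfall = ε × PW = 0.52 × 65.0 = 33.8 mm.

PW ≈ 65.0 mm; rainfall ≈ 33.8 mm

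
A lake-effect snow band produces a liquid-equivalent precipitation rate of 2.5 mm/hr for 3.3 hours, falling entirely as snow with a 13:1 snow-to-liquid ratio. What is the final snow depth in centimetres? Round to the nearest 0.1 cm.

snow depth ≈ 10.7 cm

Liquid-equivalent depth = 2.5 × 3.3 = 8.25 mm.
Snow depth = 8.25 mm × 13 = 107.25 mm = 10.7 cm.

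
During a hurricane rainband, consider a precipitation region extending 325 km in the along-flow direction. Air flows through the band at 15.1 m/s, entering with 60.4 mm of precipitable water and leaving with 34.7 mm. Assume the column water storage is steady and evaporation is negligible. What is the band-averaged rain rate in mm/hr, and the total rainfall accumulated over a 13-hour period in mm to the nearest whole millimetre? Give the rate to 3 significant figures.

R ≈ 4.30 mm/hr; total ≈ 56 mm

Column moisture flux per unit crosswind length is F = V × PW.
Inflow: F_in = 15.1 × 60.4 = 912.04 mm·m/s
Outflow: F_out = 15.1 × 34.7 = 523.97 mm·m/s
Steady-state rate R = (F_in − F_out)/L = (912.04 − 523.97) / 325000 m = 1.194e-03 mm/s.
R = 1.194e-03 × 3600 = 4.30 mm/hr.
Over 13 h: total = 4.30 × 13 = 55.9 ≈ 56 mm.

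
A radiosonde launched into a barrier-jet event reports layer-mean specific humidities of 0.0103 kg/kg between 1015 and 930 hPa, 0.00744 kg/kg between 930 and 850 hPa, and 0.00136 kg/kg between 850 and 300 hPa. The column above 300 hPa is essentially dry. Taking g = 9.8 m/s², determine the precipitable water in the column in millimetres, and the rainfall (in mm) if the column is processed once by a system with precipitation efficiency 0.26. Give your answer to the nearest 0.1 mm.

PW ≈ 22.6 mm; rainfall ≈ 5.9 mm

Precipitable water is the column-integrated vapour mass per unit area: PW = (1/g) Σ q̄ Δp, with q in kg/kg and Δp in Pa (1 kg/m² of water = 1 mm).
Layer 1015–930 hPa: Δp = 85 hPa = 8500 Pa, q̄ = 0.0103 kg/kg → 0.0103 × 8500 / 9.8 = 8.93 mm
Layer 930–850 hPa: Δp = 80 hPa = 8000 Pa, q̄ = 0.00744 kg/kg → 0.00744 × 8000 / 9.8 = 6.07 mm
Layer 850–300 hPa: Δp = 550 hPa = 55000 Pa, q̄ = 0.00136 kg/kg → 0.00136 × 55000 / 9.8 = 7.63 mm
PW = 8.93 + 6.07 + 7.63 = 22.63 ≈ 22.6 mm.
Rainfall = ε × PW = 0.26 × 22.6 = 5.9 mm.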